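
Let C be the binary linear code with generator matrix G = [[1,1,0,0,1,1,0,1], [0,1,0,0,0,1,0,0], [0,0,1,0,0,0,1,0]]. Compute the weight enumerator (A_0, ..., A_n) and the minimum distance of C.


Weight distribution: A_0 = 1, A_2 = 2, A_3 = 1, A_4 = 1, A_5 = 2, A_7 = 1. Minimum distance d = 2.

Enumerate all 2^3 = 8 messages m ∈ F_2^3.
For each, compute codeword c = mG in F_2^8, then tally its weight.
  m = 000 → c = 00000000, weight = 0.
  m = 100 → c = 11001101, weight = 5.
  m = 010 → c = 01000100, weight = 2.
  m = 110 → c = 10001001, weight = 3.
  m = 001 → c = 00100010, weight = 2.
  m = 101 → c = 11101111, weight = 7.
  m = 011 → c = 01100110, weight = 4.
  m = 111 → c = 10101011, weight = 5.
Tally weights:
  weight 0: 1 codewords.
  weight 2: 2 codewords.
  weight 3: 1 codewords.
  weight 4: 1 codewords.
  weight 5: 2 codewords.
  weight 7: 1 codewords.
Minimum distance d = smallest w > 0 with A_w > 0 = 2.
Sanity: Σ A_w = 8 = 2^3 = 8 ✓.


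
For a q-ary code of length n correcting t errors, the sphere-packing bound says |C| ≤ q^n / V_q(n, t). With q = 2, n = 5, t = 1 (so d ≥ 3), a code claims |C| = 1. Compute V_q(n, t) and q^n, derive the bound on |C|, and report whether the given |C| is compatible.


V_q(n, t) = 6, q^n = 32, Hamming bound = 5, |C| = 1 ≤ bound (satisfied).

Step 1: Compute V_q(n, t) = Σ_{j=0}^1 C(n, j) (q−1)^j.
  j = 0: C(5,0)·(1)^0 = 1·1 = 1.
  j = 1: C(5,1)·(1)^1 = 5·1 = 5.
  V_q(n, t) = 1 + 5 = 6.
Step 2: q^n = 2^5 = 32.
Step 3: Hamming bound ⌊q^n / V_q(n,t)⌋ = ⌊32/6⌋ = 5.
Step 4: Compare |C| = 1 to 5: satisfied.
The claimed |C| lies below the Hamming bound.


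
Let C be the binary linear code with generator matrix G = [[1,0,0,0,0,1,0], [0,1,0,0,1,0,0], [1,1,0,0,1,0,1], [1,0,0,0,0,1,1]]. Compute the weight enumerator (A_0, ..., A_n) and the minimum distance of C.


Weight distribution: A_0 = 1, A_1 = 3, A_2 = 4, A_3 = 4, A_4 = 3, A_5 = 1. Minimum distance d = 1.

Enumerate all 2^4 = 16 messages m ∈ F_2^4.
For each, compute codeword c = mG in F_2^7, then tally its weight.
  m = 0000 → c = 0000000, weight = 0.
  m = 1000 → c = 1000010, weight = 2.
  m = 0100 → c = 0100100, weight = 2.
  m = 1100 → c = 1100110, weight = 4.
  m = 0010 → c = 1100101, weight = 4.
  m = 1010 → c = 0100111, weight = 4.
  m = 0110 → c = 1000001, weight = 2.
  m = 1110 → c = 0000011, weight = 2.
  m = 0001 → c = 1000011, weight = 3.
  m = 1001 → c = 0000001, weight = 1.
  m = 0101 → c = 1100111, weight = 5.
  m = 1101 → c = 0100101, weight = 3.
  m = 0011 → c = 0100110, weight = 3.
  m = 1011 → c = 1100100, weight = 3.
  m = 0111 → c = 0000010, weight = 1.
  m = 1111 → c = 1000000, weight = 1.
Tally weights:
  weight 0: 1 codewords.
  weight 1: 3 codewords.
  weight 2: 4 codewords.
  weight 3: 4 codewords.
  weight 4: 3 codewords.
  weight 5: 1 codewords.
Minimum distance d = smallest w > 0 with A_w > 0 = 1.
Sanity: Σ A_w = 16 = 2^4 = 16 ✓.


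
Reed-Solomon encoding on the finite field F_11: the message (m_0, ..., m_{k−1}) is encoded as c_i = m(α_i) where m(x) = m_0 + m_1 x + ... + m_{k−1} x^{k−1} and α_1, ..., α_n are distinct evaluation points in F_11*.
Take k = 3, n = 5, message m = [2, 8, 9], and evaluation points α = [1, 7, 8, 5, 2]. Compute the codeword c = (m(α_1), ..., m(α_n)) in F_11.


c = [8, 4, 4, 3, 10]

Message polynomial: m(x) = 2 + 8·x + 9·x^2 (mod 11).
For each evaluation point α_i, compute m(α_i) mod 11:
  α_1 = 1: Horner steps 9 → 6 → 8, so m(1) = 8.
  α_2 = 7: Horner steps 9 → 5 → 4, so m(7) = 4.
  α_3 = 8: Horner steps 9 → 3 → 4, so m(8) = 4.
  α_4 = 5: Horner steps 9 → 9 → 3, so m(5) = 3.
  α_5 = 2: Horner steps 9 → 4 → 10, so m(2) = 10.
Codeword c = [8, 4, 4, 3, 10] ∈ F_11^5.


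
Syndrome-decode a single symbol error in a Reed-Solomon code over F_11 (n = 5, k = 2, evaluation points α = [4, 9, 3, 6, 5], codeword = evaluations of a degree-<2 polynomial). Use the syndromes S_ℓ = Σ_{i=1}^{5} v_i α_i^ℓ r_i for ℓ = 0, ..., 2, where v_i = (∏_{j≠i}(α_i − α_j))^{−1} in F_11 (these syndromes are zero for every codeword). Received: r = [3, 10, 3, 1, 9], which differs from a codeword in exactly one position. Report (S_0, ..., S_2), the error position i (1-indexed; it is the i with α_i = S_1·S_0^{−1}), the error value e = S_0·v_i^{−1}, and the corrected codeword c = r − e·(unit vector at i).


S = (8, 10, 7), error at position 1, error magnitude e = 8, c = [6, 10, 3, 1, 9].

Step 1: column multipliers v_i = (∏_{j≠i}(α_i − α_j))^{−1} mod 11.
  i = 1 (α = 4): (4−9)(4−3)(4−6)(4−5) = (−5)·1·(−2)·(−1) = −10 ≡ 1, so v_1 = 1^{−1} = 1 (mod 11).
  i = 2 (α = 9): (9−4)(9−3)(9−6)(9−5) = 5·6·3·4 = 360 ≡ 8, so v_2 = 8^{−1} = 7 (mod 11).
  i = 3 (α = 3): (3−4)(3−9)(3−6)(3−5) = (−1)·(−6)·(−3)·(−2) = 36 ≡ 3, so v_3 = 3^{−1} = 4 (mod 11).
  i = 4 (α = 6): (6−4)(6−9)(6−3)(6−5) = 2·(−3)·3·1 = −18 ≡ 4, so v_4 = 4^{−1} = 3 (mod 11).
  i = 5 (α = 5): (5−4)(5−9)(5−3)(5−6) = 1·(−4)·2·(−1) = 8 ≡ 8, so v_5 = 8^{−1} = 7 (mod 11).
  v = [1, 7, 4, 3, 7].
Step 2: syndromes of r = [3, 10, 3, 1, 9] (all sums mod 11).
  S_0 = Σ v_i r_i = 1·3 + 7·10 + 4·3 + 3·1 + 7·9 = 151 ≡ 8.
  S_1 = Σ v_i α_i r_i = 1·4·3 + 7·9·10 + 4·3·3 + 3·6·1 + 7·5·9 = 1011 ≡ 10.
  α_i^2 mod 11 = [5, 4, 9, 3, 3].
  S_2 = Σ v_i α_i^2 r_i = 1·5·3 + 7·4·10 + 4·9·3 + 3·3·1 + 7·3·9 = 601 ≡ 7.
  S = (8, 10, 7) ≠ 0, so r is not a codeword (an error is present).
Step 3: locate the error. For a single error e at position i, S_ℓ = v_i·e·α_i^ℓ, so α_err = S_1/S_0.
  S_0^{−1} = 8^{−1} = 7 (mod 11), so α_err = 10·7 = 70 ≡ 4 = α_1. Error position i = 1.
  Consistency check: S_2/S_1 = 7·10 = 70 ≡ 4 = α_err ✓ (single-error assumption holds).
Step 4: error magnitude e = S_0/v_1 = S_0·∏_{j≠1}(α_1 − α_j) = 8·1 = 8 ≡ 8 (mod 11).
Step 5: correct position 1: c_1 = r_1 − e = 3 − 8 ≡ 6 (mod 11). Hence c = [6, 10, 3, 1, 9].
  Check: interpolating c through the α_i gives m(x) = 5 + 3·x (degree < 2) with m(α_i) = c_i for every i, so c is indeed a codeword.


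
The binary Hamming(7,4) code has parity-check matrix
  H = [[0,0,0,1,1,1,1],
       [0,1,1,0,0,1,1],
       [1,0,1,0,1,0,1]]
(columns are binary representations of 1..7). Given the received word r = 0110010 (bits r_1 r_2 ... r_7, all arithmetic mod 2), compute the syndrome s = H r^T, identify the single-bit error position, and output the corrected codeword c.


s = (1, 1, 1)^T, error position = 7, corrected codeword c = 0110011

Compute s = H r^T mod 2 one row at a time:
  s_1 = 0 + 0 + 1 + 0 = 1 ≡ 1 (mod 2).
  s_2 = 1 + 1 + 1 + 0 = 3 ≡ 1 (mod 2).
  s_3 = 0 + 1 + 0 + 0 = 1 ≡ 1 (mod 2).
s = (1, 1, 1)^T — this equals column 7 of H (binary 111), so error is at position 7.
Correct: flip bit 7 of r = 0110010 to get c = 0110011.


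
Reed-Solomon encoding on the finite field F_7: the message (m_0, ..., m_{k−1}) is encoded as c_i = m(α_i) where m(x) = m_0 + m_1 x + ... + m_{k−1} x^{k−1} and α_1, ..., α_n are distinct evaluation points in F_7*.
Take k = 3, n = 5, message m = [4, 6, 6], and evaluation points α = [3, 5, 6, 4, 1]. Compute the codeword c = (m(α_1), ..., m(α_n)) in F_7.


c = [6, 2, 4, 5, 2]

Message polynomial: m(x) = 4 + 6·x + 6·x^2 (mod 7).
For each evaluation point α_i, compute m(α_i) mod 7:
  α_1 = 3: Horner steps 6 → 3 → 6, so m(3) = 6.
  α_2 = 5: Horner steps 6 → 1 → 2, so m(5) = 2.
  α_3 = 6: Horner steps 6 → 0 → 4, so m(6) = 4.
  α_4 = 4: Horner steps 6 → 2 → 5, so m(4) = 5.
  α_5 = 1: Horner steps 6 → 5 → 2, so m(1) = 2.
Codeword c = [6, 2, 4, 5, 2] ∈ F_7^5.


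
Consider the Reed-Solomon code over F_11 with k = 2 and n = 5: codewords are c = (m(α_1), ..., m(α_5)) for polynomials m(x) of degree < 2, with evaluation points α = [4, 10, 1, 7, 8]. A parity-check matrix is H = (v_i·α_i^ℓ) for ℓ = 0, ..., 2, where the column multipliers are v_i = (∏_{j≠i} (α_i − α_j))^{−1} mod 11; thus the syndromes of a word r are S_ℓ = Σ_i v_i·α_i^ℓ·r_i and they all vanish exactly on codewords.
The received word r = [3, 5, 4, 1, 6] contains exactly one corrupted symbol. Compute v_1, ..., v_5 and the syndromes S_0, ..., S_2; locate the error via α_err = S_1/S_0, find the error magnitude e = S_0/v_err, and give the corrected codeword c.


S = (7, 6, 2), error at position 1, error magnitude e = 6, c = [8, 5, 4, 1, 6].

Step 1: column multipliers v_i = (∏_{j≠i}(α_i − α_j))^{−1} mod 11.
  i = 1 (α = 4): (4−10)(4−1)(4−7)(4−8) = (−6)·3·(−3)·(−4) = −216 ≡ 4, so v_1 = 4^{−1} = 3 (mod 11).
  i = 2 (α = 10): (10−4)(10−1)(10−7)(10−8) = 6·9·3·2 = 324 ≡ 5, so v_2 = 5^{−1} = 9 (mod 11).
  i = 3 (α = 1): (1−4)(1−10)(1−7)(1−8) = (−3)·(−9)·(−6)·(−7) = 1134 ≡ 1, so v_3 = 1^{−1} = 1 (mod 11).
  i = 4 (α = 7): (7−4)(7−10)(7−1)(7−8) = 3·(−3)·6·(−1) = 54 ≡ 10, so v_4 = 10^{−1} = 10 (mod 11).
  i = 5 (α = 8): (8−4)(8−10)(8−1)(8−7) = 4·(−2)·7·1 = −56 ≡ 10, so v_5 = 10^{−1} = 10 (mod 11).
  v = [3, 9, 1, 10, 10].
Step 2: syndromes of r = [3, 5, 4, 1, 6] (all sums mod 11).
  S_0 = Σ v_i r_i = 3·3 + 9·5 + 1·4 + 10·1 + 10·6 = 128 ≡ 7.
  S_1 = Σ v_i α_i r_i = 3·4·3 + 9·10·5 + 1·1·4 + 10·7·1 + 10·8·6 = 1040 ≡ 6.
  α_i^2 mod 11 = [5, 1, 1, 5, 9].
  S_2 = Σ v_i α_i^2 r_i = 3·5·3 + 9·1·5 + 1·1·4 + 10·5·1 + 10·9·6 = 684 ≡ 2.
  S = (7, 6, 2) ≠ 0, so r is not a codeword (an error is present).
Step 3: locate the error. For a single error e at position i, S_ℓ = v_i·e·α_i^ℓ, so α_err = S_1/S_0.
  S_0^{−1} = 7^{−1} = 8 (mod 11), so α_err = 6·8 = 48 ≡ 4 = α_1. Error position i = 1.
  Consistency check: S_2/S_1 = 2·2 = 4 ≡ 4 = α_err ✓ (single-error assumption holds).
Step 4: error magnitude e = S_0/v_1 = S_0·∏_{j≠1}(α_1 − α_j) = 7·4 = 28 ≡ 6 (mod 11).
Step 5: correct position 1: c_1 = r_1 − e = 3 − 6 ≡ 8 (mod 11). Hence c = [8, 5, 4, 1, 6].
  Check: interpolating c through the α_i gives m(x) = 10 + 5·x (degree < 2) with m(α_i) = c_i for every i, so c is indeed a codeword.


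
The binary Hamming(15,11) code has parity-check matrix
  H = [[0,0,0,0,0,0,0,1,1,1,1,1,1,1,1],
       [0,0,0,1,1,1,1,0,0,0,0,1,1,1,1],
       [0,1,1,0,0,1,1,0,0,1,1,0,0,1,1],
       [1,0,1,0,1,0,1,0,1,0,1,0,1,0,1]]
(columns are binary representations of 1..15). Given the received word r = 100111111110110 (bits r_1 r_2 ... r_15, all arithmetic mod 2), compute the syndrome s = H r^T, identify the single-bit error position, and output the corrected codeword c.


s = (0, 0, 1, 0)^T, error position = 2, corrected codeword c = 110111111110110

Compute s = H r^T mod 2 one row at a time:
  s_1 = 1 + 1 + 1 + 1 + 0 + 1 + 1 + 0 = 6 ≡ 0 (mod 2).
  s_2 = 1 + 1 + 1 + 1 + 0 + 1 + 1 + 0 = 6 ≡ 0 (mod 2).
  s_3 = 0 + 0 + 1 + 1 + 1 + 1 + 1 + 0 = 5 ≡ 1 (mod 2).
  s_4 = 1 + 0 + 1 + 1 + 1 + 1 + 1 + 0 = 6 ≡ 0 (mod 2).
s = (0, 0, 1, 0)^T — this equals column 2 of H (binary 0010), so error is at position 2.
Correct: flip bit 2 of r = 100111111110110 to get c = 110111111110110.


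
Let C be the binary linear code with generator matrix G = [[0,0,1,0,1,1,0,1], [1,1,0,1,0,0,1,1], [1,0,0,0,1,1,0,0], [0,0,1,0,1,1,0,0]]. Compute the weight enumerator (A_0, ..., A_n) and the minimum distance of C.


Weight distribution: A_0 = 1, A_1 = 1, A_2 = 1, A_3 = 3, A_4 = 4, A_5 = 3, A_6 = 1, A_7 = 1, A_8 = 1. Minimum distance d = 1.

Enumerate all 2^4 = 16 messages m ∈ F_2^4.
For each, compute codeword c = mG in F_2^8, then tally its weight.
  m = 0000 → c = 00000000, weight = 0.
  m = 1000 → c = 00101101, weight = 4.
  m = 0100 → c = 11010011, weight = 5.
  m = 1100 → c = 11111110, weight = 7.
  m = 0010 → c = 10001100, weight = 3.
  m = 1010 → c = 10100001, weight = 3.
  m = 0110 → c = 01011111, weight = 6.
  m = 1110 → c = 01110010, weight = 4.
  m = 0001 → c = 00101100, weight = 3.
  m = 1001 → c = 00000001, weight = 1.
  m = 0101 → c = 11111111, weight = 8.
  m = 1101 → c = 11010010, weight = 4.
  m = 0011 → c = 10100000, weight = 2.
  m = 1011 → c = 10001101, weight = 4.
  m = 0111 → c = 01110011, weight = 5.
  m = 1111 → c = 01011110, weight = 5.
Tally weights:
  weight 0: 1 codewords.
  weight 1: 1 codewords.
  weight 2: 1 codewords.
  weight 3: 3 codewords.
  weight 4: 4 codewords.
  weight 5: 3 codewords.
  weight 6: 1 codewords.
  weight 7: 1 codewords.
  weight 8: 1 codewords.
Minimum distance d = smallest w > 0 with A_w > 0 = 1.
Sanity: Σ A_w = 16 = 2^4 = 16 ✓.


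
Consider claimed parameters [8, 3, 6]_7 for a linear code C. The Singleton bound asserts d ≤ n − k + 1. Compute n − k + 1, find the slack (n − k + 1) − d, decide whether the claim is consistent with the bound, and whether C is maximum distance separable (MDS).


Singleton RHS = n − k + 1 = 6, slack = 0, bound satisfied, MDS.

Singleton bound: d ≤ n − k + 1.
Here n = 8, k = 3, so n − k + 1 = 6.
Given d = 6, check d ≤ 6: YES.
Slack = (n − k + 1) − d = 0.
The code is MDS (slack = 0).
Description: the claimed parameters are [8, 3, 6]_7; such a code would be MDS (meets Singleton bound).


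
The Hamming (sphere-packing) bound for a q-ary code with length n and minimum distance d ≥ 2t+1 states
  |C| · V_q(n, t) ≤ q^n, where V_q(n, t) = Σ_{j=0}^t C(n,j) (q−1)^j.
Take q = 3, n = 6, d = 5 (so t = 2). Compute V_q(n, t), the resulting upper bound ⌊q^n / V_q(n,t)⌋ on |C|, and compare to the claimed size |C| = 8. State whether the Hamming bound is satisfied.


V_q(n, t) = 73, q^n = 729, Hamming bound = 9, |C| = 8 ≤ bound (satisfied).

Step 1: Compute V_q(n, t) = Σ_{j=0}^2 C(n, j) (q−1)^j.
  j = 0: C(6,0)·(2)^0 = 1·1 = 1.
  j = 1: C(6,1)·(2)^1 = 6·2 = 12.
  j = 2: C(6,2)·(2)^2 = 15·4 = 60.
  V_q(n, t) = 1 + 12 + 60 = 73.
Step 2: q^n = 3^6 = 729.
Step 3: Hamming bound ⌊q^n / V_q(n,t)⌋ = ⌊729/73⌋ = 9.
Step 4: Compare |C| = 8 to 9: satisfied.
The claimed |C| lies below the Hamming bound.


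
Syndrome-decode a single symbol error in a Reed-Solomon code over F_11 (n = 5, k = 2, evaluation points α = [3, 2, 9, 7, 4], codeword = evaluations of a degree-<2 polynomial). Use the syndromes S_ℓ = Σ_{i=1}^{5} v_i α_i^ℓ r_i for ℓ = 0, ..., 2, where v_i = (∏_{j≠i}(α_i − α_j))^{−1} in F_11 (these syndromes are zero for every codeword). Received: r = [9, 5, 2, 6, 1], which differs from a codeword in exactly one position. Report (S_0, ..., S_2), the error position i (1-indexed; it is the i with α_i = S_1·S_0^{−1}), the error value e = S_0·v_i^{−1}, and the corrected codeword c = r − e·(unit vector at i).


S = (8, 2, 6), error at position 1, error magnitude e = 6, c = [3, 5, 2, 6, 1].

Step 1: column multipliers v_i = (∏_{j≠i}(α_i − α_j))^{−1} mod 11.
  i = 1 (α = 3): (3−2)(3−9)(3−7)(3−4) = 1·(−6)·(−4)·(−1) = −24 ≡ 9, so v_1 = 9^{−1} = 5 (mod 11).
  i = 2 (α = 2): (2−3)(2−9)(2−7)(2−4) = (−1)·(−7)·(−5)·(−2) = 70 ≡ 4, so v_2 = 4^{−1} = 3 (mod 11).
  i = 3 (α = 9): (9−3)(9−2)(9−7)(9−4) = 6·7·2·5 = 420 ≡ 2, so v_3 = 2^{−1} = 6 (mod 11).
  i = 4 (α = 7): (7−3)(7−2)(7−9)(7−4) = 4·5·(−2)·3 = −120 ≡ 1, so v_4 = 1^{−1} = 1 (mod 11).
  i = 5 (α = 4): (4−3)(4−2)(4−9)(4−7) = 1·2·(−5)·(−3) = 30 ≡ 8, so v_5 = 8^{−1} = 7 (mod 11).
  v = [5, 3, 6, 1, 7].
Step 2: syndromes of r = [9, 5, 2, 6, 1] (all sums mod 11).
  S_0 = Σ v_i r_i = 5·9 + 3·5 + 6·2 + 1·6 + 7·1 = 85 ≡ 8.
  S_1 = Σ v_i α_i r_i = 5·3·9 + 3·2·5 + 6·9·2 + 1·7·6 + 7·4·1 = 343 ≡ 2.
  α_i^2 mod 11 = [9, 4, 4, 5, 5].
  S_2 = Σ v_i α_i^2 r_i = 5·9·9 + 3·4·5 + 6·4·2 + 1·5·6 + 7·5·1 = 578 ≡ 6.
  S = (8, 2, 6) ≠ 0, so r is not a codeword (an error is present).
Step 3: locate the error. For a single error e at position i, S_ℓ = v_i·e·α_i^ℓ, so α_err = S_1/S_0.
  S_0^{−1} = 8^{−1} = 7 (mod 11), so α_err = 2·7 = 14 ≡ 3 = α_1. Error position i = 1.
  Consistency check: S_2/S_1 = 6·6 = 36 ≡ 3 = α_err ✓ (single-error assumption holds).
Step 4: error magnitude e = S_0/v_1 = S_0·∏_{j≠1}(α_1 − α_j) = 8·9 = 72 ≡ 6 (mod 11).
Step 5: correct position 1: c_1 = r_1 − e = 9 − 6 ≡ 3 (mod 11). Hence c = [3, 5, 2, 6, 1].
  Check: interpolating c through the α_i gives m(x) = 9 + 9·x (degree < 2) with m(α_i) = c_i for every i, so c is indeed a codeword.


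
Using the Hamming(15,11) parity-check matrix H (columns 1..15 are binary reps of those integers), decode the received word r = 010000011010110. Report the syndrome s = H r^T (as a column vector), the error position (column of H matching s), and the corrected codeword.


s = (1, 0, 1, 1)^T, error position = 11, corrected codeword c = 010000011000110

Compute s = H r^T mod 2 one row at a time:
  s_1 = 1 + 1 + 0 + 1 + 0 + 1 + 1 + 0 = 5 ≡ 1 (mod 2).
  s_2 = 0 + 0 + 0 + 0 + 0 + 1 + 1 + 0 = 2 ≡ 0 (mod 2).
  s_3 = 1 + 0 + 0 + 0 + 0 + 1 + 1 + 0 = 3 ≡ 1 (mod 2).
  s_4 = 0 + 0 + 0 + 0 + 1 + 1 + 1 + 0 = 3 ≡ 1 (mod 2).
s = (1, 0, 1, 1)^T — this equals column 11 of H (binary 1011), so error is at position 11.
Correct: flip bit 11 of r = 010000011010110 to get c = 010000011000110.


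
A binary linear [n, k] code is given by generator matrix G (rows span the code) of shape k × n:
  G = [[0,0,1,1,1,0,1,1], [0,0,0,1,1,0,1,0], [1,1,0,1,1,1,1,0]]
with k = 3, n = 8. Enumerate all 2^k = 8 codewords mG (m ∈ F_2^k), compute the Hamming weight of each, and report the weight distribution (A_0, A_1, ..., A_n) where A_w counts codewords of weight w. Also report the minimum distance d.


Weight distribution: A_0 = 1, A_2 = 1, A_3 = 2, A_5 = 2, A_6 = 1, A_8 = 1. Minimum distance d = 2.

Enumerate all 2^3 = 8 messages m ∈ F_2^3.
For each, compute codeword c = mG in F_2^8, then tally its weight.
  m = 000 → c = 00000000, weight = 0.
  m = 100 → c = 00111011, weight = 5.
  m = 010 → c = 00011010, weight = 3.
  m = 110 → c = 00100001, weight = 2.
  m = 001 → c = 11011110, weight = 6.
  m = 101 → c = 11100101, weight = 5.
  m = 011 → c = 11000100, weight = 3.
  m = 111 → c = 11111111, weight = 8.
Tally weights:
  weight 0: 1 codewords.
  weight 2: 1 codewords.
  weight 3: 2 codewords.
  weight 5: 2 codewords.
  weight 6: 1 codewords.
  weight 8: 1 codewords.
Minimum distance d = smallest w > 0 with A_w > 0 = 2.
Sanity: Σ A_w = 8 = 2^3 = 8 ✓.


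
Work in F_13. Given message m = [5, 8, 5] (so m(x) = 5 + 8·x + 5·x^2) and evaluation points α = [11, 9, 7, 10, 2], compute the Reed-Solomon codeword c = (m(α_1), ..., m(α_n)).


c = [9, 1, 7, 0, 2]

Message polynomial: m(x) = 5 + 8·x + 5·x^2 (mod 13).
For each evaluation point α_i, compute m(α_i) mod 13:
  α_1 = 11: Horner steps 5 → 11 → 9, so m(11) = 9.
  α_2 = 9: Horner steps 5 → 1 → 1, so m(9) = 1.
  α_3 = 7: Horner steps 5 → 4 → 7, so m(7) = 7.
  α_4 = 10: Horner steps 5 → 6 → 0, so m(10) = 0.
  α_5 = 2: Horner steps 5 → 5 → 2, so m(2) = 2.
Codeword c = [9, 1, 7, 0, 2] ∈ F_13^5.


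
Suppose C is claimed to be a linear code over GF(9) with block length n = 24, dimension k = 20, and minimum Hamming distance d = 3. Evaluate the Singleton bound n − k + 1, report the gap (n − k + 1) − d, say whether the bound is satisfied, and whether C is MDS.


Singleton RHS = n − k + 1 = 5, slack = 2, bound satisfied, not MDS.

Singleton bound: d ≤ n − k + 1.
Here n = 24, k = 20, so n − k + 1 = 5.
Given d = 3, check d ≤ 5: YES.
Slack = (n − k + 1) − d = 2.
The code is NOT MDS (slack = 2 > 0).
Description: the claimed parameters are [24, 20, 3]_9; such a code would be non-MDS.


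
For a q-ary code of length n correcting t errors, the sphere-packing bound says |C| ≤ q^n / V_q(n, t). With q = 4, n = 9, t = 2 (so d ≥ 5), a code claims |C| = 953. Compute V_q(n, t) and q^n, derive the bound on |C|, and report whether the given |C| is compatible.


V_q(n, t) = 352, q^n = 262144, Hamming bound = 744, |C| = 953 > bound (violated).

Step 1: Compute V_q(n, t) = Σ_{j=0}^2 C(n, j) (q−1)^j.
  j = 0: C(9,0)·(3)^0 = 1·1 = 1.
  j = 1: C(9,1)·(3)^1 = 9·3 = 27.
  j = 2: C(9,2)·(3)^2 = 36·9 = 324.
  V_q(n, t) = 1 + 27 + 324 = 352.
Step 2: q^n = 4^9 = 262144.
Step 3: Hamming bound ⌊q^n / V_q(n,t)⌋ = ⌊262144/352⌋ = 744.
Step 4: Compare |C| = 953 to 744: violated.
The claimed |C| lies above the Hamming bound, so no 4-ary code of length 9 with d ≥ 5 can have 953 codewords.


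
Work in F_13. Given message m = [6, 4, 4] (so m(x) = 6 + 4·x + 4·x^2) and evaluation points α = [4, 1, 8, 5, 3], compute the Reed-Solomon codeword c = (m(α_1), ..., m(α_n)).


c = [8, 1, 8, 9, 2]

Message polynomial: m(x) = 6 + 4·x + 4·x^2 (mod 13).
For each evaluation point α_i, compute m(α_i) mod 13:
  α_1 = 4: Horner steps 4 → 7 → 8, so m(4) = 8.
  α_2 = 1: Horner steps 4 → 8 → 1, so m(1) = 1.
  α_3 = 8: Horner steps 4 → 10 → 8, so m(8) = 8.
  α_4 = 5: Horner steps 4 → 11 → 9, so m(5) = 9.
  α_5 = 3: Horner steps 4 → 3 → 2, so m(3) = 2.
Codeword c = [8, 1, 8, 9, 2] ∈ F_13^5.


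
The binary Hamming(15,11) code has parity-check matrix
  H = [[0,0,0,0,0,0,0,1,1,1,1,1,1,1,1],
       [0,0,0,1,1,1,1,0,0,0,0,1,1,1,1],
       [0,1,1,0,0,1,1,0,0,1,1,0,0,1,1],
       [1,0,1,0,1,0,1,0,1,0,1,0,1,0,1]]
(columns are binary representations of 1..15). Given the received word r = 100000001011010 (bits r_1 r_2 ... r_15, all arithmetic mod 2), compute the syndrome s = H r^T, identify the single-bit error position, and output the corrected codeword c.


s = (0, 0, 0, 1)^T, error position = 1, corrected codeword c = 000000001011010

Compute s = H r^T mod 2 one row at a time:
  s_1 = 0 + 1 + 0 + 1 + 1 + 0 + 1 + 0 = 4 ≡ 0 (mod 2).
  s_2 = 0 + 0 + 0 + 0 + 1 + 0 + 1 + 0 = 2 ≡ 0 (mod 2).
  s_3 = 0 + 0 + 0 + 0 + 0 + 1 + 1 + 0 = 2 ≡ 0 (mod 2).
  s_4 = 1 + 0 + 0 + 0 + 1 + 1 + 0 + 0 = 3 ≡ 1 (mod 2).
s = (0, 0, 0, 1)^T — this equals column 1 of H (binary 0001), so error is at position 1.
Correct: flip bit 1 of r = 100000001011010 to get c = 000000001011010.


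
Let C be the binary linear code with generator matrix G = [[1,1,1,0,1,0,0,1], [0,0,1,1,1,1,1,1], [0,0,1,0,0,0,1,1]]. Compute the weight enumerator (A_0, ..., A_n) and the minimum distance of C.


Weight distribution: A_0 = 1, A_3 = 2, A_4 = 1, A_5 = 2, A_6 = 2. Minimum distance d = 3.

Enumerate all 2^3 = 8 messages m ∈ F_2^3.
For each, compute codeword c = mG in F_2^8, then tally its weight.
  m = 000 → c = 00000000, weight = 0.
  m = 100 → c = 11101001, weight = 5.
  m = 010 → c = 00111111, weight = 6.
  m = 110 → c = 11010110, weight = 5.
  m = 001 → c = 00100011, weight = 3.
  m = 101 → c = 11001010, weight = 4.
  m = 011 → c = 00011100, weight = 3.
  m = 111 → c = 11110101, weight = 6.
Tally weights:
  weight 0: 1 codewords.
  weight 3: 2 codewords.
  weight 4: 1 codewords.
  weight 5: 2 codewords.
  weight 6: 2 codewords.
Minimum distance d = smallest w > 0 with A_w > 0 = 3.
Sanity: Σ A_w = 8 = 2^3 = 8 ✓.


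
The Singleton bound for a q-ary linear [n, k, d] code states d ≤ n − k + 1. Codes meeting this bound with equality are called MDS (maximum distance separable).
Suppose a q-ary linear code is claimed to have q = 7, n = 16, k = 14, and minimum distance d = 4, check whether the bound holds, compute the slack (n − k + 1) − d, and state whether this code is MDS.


Singleton RHS = n − k + 1 = 3, slack = -1, bound violated (no such code; not MDS).

Singleton bound: d ≤ n − k + 1.
Here n = 16, k = 14, so n − k + 1 = 3.
Given d = 4, check d ≤ 3: NO.
Slack = (n − k + 1) − d = -1.
The slack is negative: d = 4 exceeds n − k + 1 = 3 by 1, so the Singleton bound is violated and no linear [16, 14, 4]_7 code can exist. In particular it is not MDS (MDS requires d = n − k + 1 exactly).
Description: the claimed parameters are [16, 14, 4]_7; such a code would be impossible (violates the Singleton bound).


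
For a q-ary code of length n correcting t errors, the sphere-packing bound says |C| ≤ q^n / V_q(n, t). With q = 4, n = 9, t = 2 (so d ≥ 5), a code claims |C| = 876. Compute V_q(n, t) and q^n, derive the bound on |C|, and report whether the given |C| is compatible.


V_q(n, t) = 352, q^n = 262144, Hamming bound = 744, |C| = 876 > bound (violated).

Step 1: Compute V_q(n, t) = Σ_{j=0}^2 C(n, j) (q−1)^j.
  j = 0: C(9,0)·(3)^0 = 1·1 = 1.
  j = 1: C(9,1)·(3)^1 = 9·3 = 27.
  j = 2: C(9,2)·(3)^2 = 36·9 = 324.
  V_q(n, t) = 1 + 27 + 324 = 352.
Step 2: q^n = 4^9 = 262144.
Step 3: Hamming bound ⌊q^n / V_q(n,t)⌋ = ⌊262144/352⌋ = 744.
Step 4: Compare |C| = 876 to 744: violated.
The claimed |C| lies above the Hamming bound, so no 4-ary code of length 9 with d ≥ 5 can have 876 codewords.


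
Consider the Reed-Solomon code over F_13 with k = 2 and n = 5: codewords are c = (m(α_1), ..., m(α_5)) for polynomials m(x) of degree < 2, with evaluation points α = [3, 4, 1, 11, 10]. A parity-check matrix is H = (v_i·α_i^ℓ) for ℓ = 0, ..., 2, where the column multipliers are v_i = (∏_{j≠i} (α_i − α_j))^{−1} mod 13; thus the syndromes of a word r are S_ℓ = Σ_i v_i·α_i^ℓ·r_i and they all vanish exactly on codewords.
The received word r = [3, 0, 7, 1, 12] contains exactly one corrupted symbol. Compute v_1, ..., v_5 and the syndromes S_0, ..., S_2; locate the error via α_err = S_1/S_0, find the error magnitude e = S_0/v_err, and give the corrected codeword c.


S = (1, 3, 9), error at position 1, error magnitude e = 5, c = [11, 0, 7, 1, 12].

Step 1: column multipliers v_i = (∏_{j≠i}(α_i − α_j))^{−1} mod 13.
  i = 1 (α = 3): (3−4)(3−1)(3−11)(3−10) = (−1)·2·(−8)·(−7) = −112 ≡ 5, so v_1 = 5^{−1} = 8 (mod 13).
  i = 2 (α = 4): (4−3)(4−1)(4−11)(4−10) = 1·3·(−7)·(−6) = 126 ≡ 9, so v_2 = 9^{−1} = 3 (mod 13).
  i = 3 (α = 1): (1−3)(1−4)(1−11)(1−10) = (−2)·(−3)·(−10)·(−9) = 540 ≡ 7, so v_3 = 7^{−1} = 2 (mod 13).
  i = 4 (α = 11): (11−3)(11−4)(11−1)(11−10) = 8·7·10·1 = 560 ≡ 1, so v_4 = 1^{−1} = 1 (mod 13).
  i = 5 (α = 10): (10−3)(10−4)(10−1)(10−11) = 7·6·9·(−1) = −378 ≡ 12, so v_5 = 12^{−1} = 12 (mod 13).
  v = [8, 3, 2, 1, 12].
Step 2: syndromes of r = [3, 0, 7, 1, 12] (all sums mod 13).
  S_0 = Σ v_i r_i = 8·3 + 3·0 + 2·7 + 1·1 + 12·12 = 183 ≡ 1.
  S_1 = Σ v_i α_i r_i = 8·3·3 + 3·4·0 + 2·1·7 + 1·11·1 + 12·10·12 = 1537 ≡ 3.
  α_i^2 mod 13 = [9, 3, 1, 4, 9].
  S_2 = Σ v_i α_i^2 r_i = 8·9·3 + 3·3·0 + 2·1·7 + 1·4·1 + 12·9·12 = 1530 ≡ 9.
  S = (1, 3, 9) ≠ 0, so r is not a codeword (an error is present).
Step 3: locate the error. For a single error e at position i, S_ℓ = v_i·e·α_i^ℓ, so α_err = S_1/S_0.
  S_0^{−1} = 1^{−1} = 1 (mod 13), so α_err = 3·1 = 3 ≡ 3 = α_1. Error position i = 1.
  Consistency check: S_2/S_1 = 9·9 = 81 ≡ 3 = α_err ✓ (single-error assumption holds).
Step 4: error magnitude e = S_0/v_1 = S_0·∏_{j≠1}(α_1 − α_j) = 1·5 = 5 ≡ 5 (mod 13).
Step 5: correct position 1: c_1 = r_1 − e = 3 − 5 ≡ 11 (mod 13). Hence c = [11, 0, 7, 1, 12].
  Check: interpolating c through the α_i gives m(x) = 5 + 2·x (degree < 2) with m(α_i) = c_i for every i, so c is indeed a codeword.


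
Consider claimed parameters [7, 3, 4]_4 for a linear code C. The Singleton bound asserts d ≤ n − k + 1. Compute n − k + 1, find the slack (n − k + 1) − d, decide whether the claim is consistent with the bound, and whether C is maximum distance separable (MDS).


Singleton RHS = n − k + 1 = 5, slack = 1, bound satisfied, not MDS.

Singleton bound: d ≤ n − k + 1.
Here n = 7, k = 3, so n − k + 1 = 5.
Given d = 4, check d ≤ 5: YES.
Slack = (n − k + 1) − d = 1.
The code is NOT MDS (slack = 1 > 0).
Description: the claimed parameters are [7, 3, 4]_4; such a code would be non-MDS.


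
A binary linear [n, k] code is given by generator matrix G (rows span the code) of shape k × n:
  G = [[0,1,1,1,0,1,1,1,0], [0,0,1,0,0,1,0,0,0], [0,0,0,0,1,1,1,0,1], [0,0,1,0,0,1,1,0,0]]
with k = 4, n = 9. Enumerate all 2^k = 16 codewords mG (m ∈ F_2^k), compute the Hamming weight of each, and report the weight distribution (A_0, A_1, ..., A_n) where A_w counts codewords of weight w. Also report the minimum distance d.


Weight distribution: A_0 = 1, A_1 = 1, A_2 = 1, A_3 = 4, A_4 = 3, A_5 = 1, A_6 = 3, A_7 = 2. Minimum distance d = 1.

Enumerate all 2^4 = 16 messages m ∈ F_2^4.
For each, compute codeword c = mG in F_2^9, then tally its weight.
  m = 0000 → c = 000000000, weight = 0.
  m = 1000 → c = 011101110, weight = 6.
  m = 0100 → c = 001001000, weight = 2.
  m = 1100 → c = 010100110, weight = 4.
  m = 0010 → c = 000011101, weight = 4.
  m = 1010 → c = 011110011, weight = 6.
  m = 0110 → c = 001010101, weight = 4.
  m = 1110 → c = 010111011, weight = 6.
  m = 0001 → c = 001001100, weight = 3.
  m = 1001 → c = 010100010, weight = 3.
  m = 0101 → c = 000000100, weight = 1.
  m = 1101 → c = 011101010, weight = 5.
  m = 0011 → c = 001010001, weight = 3.
  m = 1011 → c = 010111111, weight = 7.
  m = 0111 → c = 000011001, weight = 3.
  m = 1111 → c = 011110111, weight = 7.
Tally weights:
  weight 0: 1 codewords.
  weight 1: 1 codewords.
  weight 2: 1 codewords.
  weight 3: 4 codewords.
  weight 4: 3 codewords.
  weight 5: 1 codewords.
  weight 6: 3 codewords.
  weight 7: 2 codewords.
Minimum distance d = smallest w > 0 with A_w > 0 = 1.
Sanity: Σ A_w = 16 = 2^4 = 16 ✓.


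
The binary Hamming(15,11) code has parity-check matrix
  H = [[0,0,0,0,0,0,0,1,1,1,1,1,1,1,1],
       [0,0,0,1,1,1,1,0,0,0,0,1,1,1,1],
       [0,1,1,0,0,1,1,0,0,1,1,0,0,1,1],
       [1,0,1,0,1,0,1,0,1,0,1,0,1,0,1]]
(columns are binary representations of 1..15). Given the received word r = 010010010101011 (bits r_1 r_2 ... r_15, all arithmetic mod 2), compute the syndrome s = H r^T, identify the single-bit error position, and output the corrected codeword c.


s = (1, 0, 0, 0)^T, error position = 8, corrected codeword c = 010010000101011

Compute s = H r^T mod 2 one row at a time:
  s_1 = 1 + 0 + 1 + 0 + 1 + 0 + 1 + 1 = 5 ≡ 1 (mod 2).
  s_2 = 0 + 1 + 0 + 0 + 1 + 0 + 1 + 1 = 4 ≡ 0 (mod 2).
  s_3 = 1 + 0 + 0 + 0 + 1 + 0 + 1 + 1 = 4 ≡ 0 (mod 2).
  s_4 = 0 + 0 + 1 + 0 + 0 + 0 + 0 + 1 = 2 ≡ 0 (mod 2).
s = (1, 0, 0, 0)^T — this equals column 8 of H (binary 1000), so error is at position 8.
Correct: flip bit 8 of r = 010010010101011 to get c = 010010000101011.


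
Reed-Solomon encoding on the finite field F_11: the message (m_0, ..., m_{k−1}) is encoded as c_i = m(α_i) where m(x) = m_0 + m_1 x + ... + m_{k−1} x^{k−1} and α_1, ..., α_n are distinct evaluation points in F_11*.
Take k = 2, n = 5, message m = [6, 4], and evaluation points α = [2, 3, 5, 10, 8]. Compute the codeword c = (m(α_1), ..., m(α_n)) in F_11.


c = [3, 7, 4, 2, 5]

Message polynomial: m(x) = 6 + 4·x (mod 11).
For each evaluation point α_i, compute m(α_i) mod 11:
  α_1 = 2: Horner steps 4 → 3, so m(2) = 3.
  α_2 = 3: Horner steps 4 → 7, so m(3) = 7.
  α_3 = 5: Horner steps 4 → 4, so m(5) = 4.
  α_4 = 10: Horner steps 4 → 2, so m(10) = 2.
  α_5 = 8: Horner steps 4 → 5, so m(8) = 5.
Codeword c = [3, 7, 4, 2, 5] ∈ F_11^5.


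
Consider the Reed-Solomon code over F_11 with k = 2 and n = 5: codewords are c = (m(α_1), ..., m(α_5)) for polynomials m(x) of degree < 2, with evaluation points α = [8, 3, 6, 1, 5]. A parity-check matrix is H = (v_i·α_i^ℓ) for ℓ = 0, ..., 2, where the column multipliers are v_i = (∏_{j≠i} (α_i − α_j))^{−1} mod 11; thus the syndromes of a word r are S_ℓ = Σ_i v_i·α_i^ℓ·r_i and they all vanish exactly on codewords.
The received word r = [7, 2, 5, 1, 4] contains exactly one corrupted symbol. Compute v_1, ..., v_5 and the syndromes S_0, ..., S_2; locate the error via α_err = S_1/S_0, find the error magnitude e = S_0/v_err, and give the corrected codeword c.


S = (9, 9, 9), error at position 4, error magnitude e = 1, c = [7, 2, 5, 0, 4].

Step 1: column multipliers v_i = (∏_{j≠i}(α_i − α_j))^{−1} mod 11.
  i = 1 (α = 8): (8−3)(8−6)(8−1)(8−5) = 5·2·7·3 = 210 ≡ 1, so v_1 = 1^{−1} = 1 (mod 11).
  i = 2 (α = 3): (3−8)(3−6)(3−1)(3−5) = (−5)·(−3)·2·(−2) = −60 ≡ 6, so v_2 = 6^{−1} = 2 (mod 11).
  i = 3 (α = 6): (6−8)(6−3)(6−1)(6−5) = (−2)·3·5·1 = −30 ≡ 3, so v_3 = 3^{−1} = 4 (mod 11).
  i = 4 (α = 1): (1−8)(1−3)(1−6)(1−5) = (−7)·(−2)·(−5)·(−4) = 280 ≡ 5, so v_4 = 5^{−1} = 9 (mod 11).
  i = 5 (α = 5): (5−8)(5−3)(5−6)(5−1) = (−3)·2·(−1)·4 = 24 ≡ 2, so v_5 = 2^{−1} = 6 (mod 11).
  v = [1, 2, 4, 9, 6].
Step 2: syndromes of r = [7, 2, 5, 1, 4] (all sums mod 11).
  S_0 = Σ v_i r_i = 1·7 + 2·2 + 4·5 + 9·1 + 6·4 = 64 ≡ 9.
  S_1 = Σ v_i α_i r_i = 1·8·7 + 2·3·2 + 4·6·5 + 9·1·1 + 6·5·4 = 317 ≡ 9.
  α_i^2 mod 11 = [9, 9, 3, 1, 3].
  S_2 = Σ v_i α_i^2 r_i = 1·9·7 + 2·9·2 + 4·3·5 + 9·1·1 + 6·3·4 = 240 ≡ 9.
  S = (9, 9, 9) ≠ 0, so r is not a codeword (an error is present).
Step 3: locate the error. For a single error e at position i, S_ℓ = v_i·e·α_i^ℓ, so α_err = S_1/S_0.
  S_0^{−1} = 9^{−1} = 5 (mod 11), so α_err = 9·5 = 45 ≡ 1 = α_4. Error position i = 4.
  Consistency check: S_2/S_1 = 9·5 = 45 ≡ 1 = α_err ✓ (single-error assumption holds).
Step 4: error magnitude e = S_0/v_4 = S_0·∏_{j≠4}(α_4 − α_j) = 9·5 = 45 ≡ 1 (mod 11).
Step 5: correct position 4: c_4 = r_4 − e = 1 − 1 ≡ 0 (mod 11). Hence c = [7, 2, 5, 0, 4].
  Check: interpolating c through the α_i gives m(x) = 10 + 1·x (degree < 2) with m(α_i) = c_i for every i, so c is indeed a codeword.


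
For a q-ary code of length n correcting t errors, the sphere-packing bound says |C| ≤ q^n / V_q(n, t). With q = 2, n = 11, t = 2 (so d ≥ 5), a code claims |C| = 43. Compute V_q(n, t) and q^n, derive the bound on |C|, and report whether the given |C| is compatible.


V_q(n, t) = 67, q^n = 2048, Hamming bound = 30, |C| = 43 > bound (violated).

Step 1: Compute V_q(n, t) = Σ_{j=0}^2 C(n, j) (q−1)^j.
  j = 0: C(11,0)·(1)^0 = 1·1 = 1.
  j = 1: C(11,1)·(1)^1 = 11·1 = 11.
  j = 2: C(11,2)·(1)^2 = 55·1 = 55.
  V_q(n, t) = 1 + 11 + 55 = 67.
Step 2: q^n = 2^11 = 2048.
Step 3: Hamming bound ⌊q^n / V_q(n,t)⌋ = ⌊2048/67⌋ = 30.
Step 4: Compare |C| = 43 to 30: violated.
The claimed |C| lies above the Hamming bound, so no 2-ary code of length 11 with d ≥ 5 can have 43 codewords.


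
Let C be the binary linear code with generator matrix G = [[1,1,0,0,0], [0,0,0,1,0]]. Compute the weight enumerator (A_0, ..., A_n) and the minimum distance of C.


Weight distribution: A_0 = 1, A_1 = 1, A_2 = 1, A_3 = 1. Minimum distance d = 1.

Enumerate all 2^2 = 4 messages m ∈ F_2^2.
For each, compute codeword c = mG in F_2^5, then tally its weight.
  m = 00 → c = 00000, weight = 0.
  m = 10 → c = 11000, weight = 2.
  m = 01 → c = 00010, weight = 1.
  m = 11 → c = 11010, weight = 3.
Tally weights:
  weight 0: 1 codewords.
  weight 1: 1 codewords.
  weight 2: 1 codewords.
  weight 3: 1 codewords.
Minimum distance d = smallest w > 0 with A_w > 0 = 1.
Sanity: Σ A_w = 4 = 2^2 = 4 ✓.


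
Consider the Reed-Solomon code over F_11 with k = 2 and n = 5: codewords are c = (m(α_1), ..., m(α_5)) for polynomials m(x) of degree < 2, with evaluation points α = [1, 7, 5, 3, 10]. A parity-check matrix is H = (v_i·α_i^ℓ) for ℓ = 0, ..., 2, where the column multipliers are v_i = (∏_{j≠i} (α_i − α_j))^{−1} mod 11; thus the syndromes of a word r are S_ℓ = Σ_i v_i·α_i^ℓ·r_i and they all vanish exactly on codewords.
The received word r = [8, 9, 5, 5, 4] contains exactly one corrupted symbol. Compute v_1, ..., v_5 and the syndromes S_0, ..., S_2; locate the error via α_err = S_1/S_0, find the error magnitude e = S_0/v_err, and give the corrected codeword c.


S = (9, 5, 4), error at position 4, error magnitude e = 4, c = [8, 9, 5, 1, 4].

Step 1: column multipliers v_i = (∏_{j≠i}(α_i − α_j))^{−1} mod 11.
  i = 1 (α = 1): (1−7)(1−5)(1−3)(1−10) = (−6)·(−4)·(−2)·(−9) = 432 ≡ 3, so v_1 = 3^{−1} = 4 (mod 11).
  i = 2 (α = 7): (7−1)(7−5)(7−3)(7−10) = 6·2·4·(−3) = −144 ≡ 10, so v_2 = 10^{−1} = 10 (mod 11).
  i = 3 (α = 5): (5−1)(5−7)(5−3)(5−10) = 4·(−2)·2·(−5) = 80 ≡ 3, so v_3 = 3^{−1} = 4 (mod 11).
  i = 4 (α = 3): (3−1)(3−7)(3−5)(3−10) = 2·(−4)·(−2)·(−7) = −112 ≡ 9, so v_4 = 9^{−1} = 5 (mod 11).
  i = 5 (α = 10): (10−1)(10−7)(10−5)(10−3) = 9·3·5·7 = 945 ≡ 10, so v_5 = 10^{−1} = 10 (mod 11).
  v = [4, 10, 4, 5, 10].
Step 2: syndromes of r = [8, 9, 5, 5, 4] (all sums mod 11).
  S_0 = Σ v_i r_i = 4·8 + 10·9 + 4·5 + 5·5 + 10·4 = 207 ≡ 9.
  S_1 = Σ v_i α_i r_i = 4·1·8 + 10·7·9 + 4·5·5 + 5·3·5 + 10·10·4 = 1237 ≡ 5.
  α_i^2 mod 11 = [1, 5, 3, 9, 1].
  S_2 = Σ v_i α_i^2 r_i = 4·1·8 + 10·5·9 + 4·3·5 + 5·9·5 + 10·1·4 = 807 ≡ 4.
  S = (9, 5, 4) ≠ 0, so r is not a codeword (an error is present).
Step 3: locate the error. For a single error e at position i, S_ℓ = v_i·e·α_i^ℓ, so α_err = S_1/S_0.
  S_0^{−1} = 9^{−1} = 5 (mod 11), so α_err = 5·5 = 25 ≡ 3 = α_4. Error position i = 4.
  Consistency check: S_2/S_1 = 4·9 = 36 ≡ 3 = α_err ✓ (single-error assumption holds).
Step 4: error magnitude e = S_0/v_4 = S_0·∏_{j≠4}(α_4 − α_j) = 9·9 = 81 ≡ 4 (mod 11).
Step 5: correct position 4: c_4 = r_4 − e = 5 − 4 ≡ 1 (mod 11). Hence c = [8, 9, 5, 1, 4].
  Check: interpolating c through the α_i gives m(x) = 6 + 2·x (degree < 2) with m(α_i) = c_i for every i, so c is indeed a codeword.


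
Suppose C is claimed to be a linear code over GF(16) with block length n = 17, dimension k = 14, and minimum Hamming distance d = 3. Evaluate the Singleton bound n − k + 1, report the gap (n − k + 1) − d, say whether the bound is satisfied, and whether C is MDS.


Singleton RHS = n − k + 1 = 4, slack = 1, bound satisfied, not MDS.

Singleton bound: d ≤ n − k + 1.
Here n = 17, k = 14, so n − k + 1 = 4.
Given d = 3, check d ≤ 4: YES.
Slack = (n − k + 1) − d = 1.
The code is NOT MDS (slack = 1 > 0).
Description: the claimed parameters are [17, 14, 3]_16; such a code would be non-MDS.


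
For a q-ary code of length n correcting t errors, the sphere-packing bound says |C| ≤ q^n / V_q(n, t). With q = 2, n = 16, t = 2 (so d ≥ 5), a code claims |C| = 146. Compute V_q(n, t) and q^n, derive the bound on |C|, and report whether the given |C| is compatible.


V_q(n, t) = 137, q^n = 65536, Hamming bound = 478, |C| = 146 ≤ bound (satisfied).

Step 1: Compute V_q(n, t) = Σ_{j=0}^2 C(n, j) (q−1)^j.
  j = 0: C(16,0)·(1)^0 = 1·1 = 1.
  j = 1: C(16,1)·(1)^1 = 16·1 = 16.
  j = 2: C(16,2)·(1)^2 = 120·1 = 120.
  V_q(n, t) = 1 + 16 + 120 = 137.
Step 2: q^n = 2^16 = 65536.
Step 3: Hamming bound ⌊q^n / V_q(n,t)⌋ = ⌊65536/137⌋ = 478.
Step 4: Compare |C| = 146 to 478: satisfied.
The claimed |C| lies below the Hamming bound.


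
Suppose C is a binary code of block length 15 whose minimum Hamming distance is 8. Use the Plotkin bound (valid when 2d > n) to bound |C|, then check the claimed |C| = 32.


Plotkin bound M ≤ 16; given |C| = 32 > bound (violated).

Check applicability: 2d = 16, n = 15.
2d − n = 1 > 0, so Plotkin applies.
Compute d/(2d−n) = 8/1 ≈ 8.0000.
⌊d/(2d−n)⌋ = 8.
Plotkin bound: M ≤ 2·8 = 16.
Given |C| = 32, check: VIOLATED.
This |C| is above the Plotkin bound, so no binary code with n = 15, d = 8 and 32 codewords exists.


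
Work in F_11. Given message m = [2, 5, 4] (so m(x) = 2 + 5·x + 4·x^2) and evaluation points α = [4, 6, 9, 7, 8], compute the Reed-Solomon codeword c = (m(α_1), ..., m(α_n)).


c = [9, 0, 8, 2, 1]

Message polynomial: m(x) = 2 + 5·x + 4·x^2 (mod 11).
For each evaluation point α_i, compute m(α_i) mod 11:
  α_1 = 4: Horner steps 4 → 10 → 9, so m(4) = 9.
  α_2 = 6: Horner steps 4 → 7 → 0, so m(6) = 0.
  α_3 = 9: Horner steps 4 → 8 → 8, so m(9) = 8.
  α_4 = 7: Horner steps 4 → 0 → 2, so m(7) = 2.
  α_5 = 8: Horner steps 4 → 4 → 1, so m(8) = 1.
Codeword c = [9, 0, 8, 2, 1] ∈ F_11^5.
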